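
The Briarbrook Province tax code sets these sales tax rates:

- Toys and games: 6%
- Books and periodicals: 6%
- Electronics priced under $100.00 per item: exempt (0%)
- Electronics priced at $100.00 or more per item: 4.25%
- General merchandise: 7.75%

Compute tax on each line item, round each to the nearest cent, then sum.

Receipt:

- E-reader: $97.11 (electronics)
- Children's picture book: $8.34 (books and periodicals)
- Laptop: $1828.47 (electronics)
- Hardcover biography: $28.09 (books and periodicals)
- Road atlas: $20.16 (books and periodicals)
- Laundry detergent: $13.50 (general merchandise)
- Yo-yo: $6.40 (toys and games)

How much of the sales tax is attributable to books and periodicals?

Children's picture book $8.34: books and periodicals → 6% → $0.50
Hardcover biography $28.09: books and periodicals → 6% → $1.69
Road atlas $20.16: books and periodicals → 6% → $1.21
Tax on books and periodicals = $0.50 + $1.69 + $1.21 = $3.40

$3.40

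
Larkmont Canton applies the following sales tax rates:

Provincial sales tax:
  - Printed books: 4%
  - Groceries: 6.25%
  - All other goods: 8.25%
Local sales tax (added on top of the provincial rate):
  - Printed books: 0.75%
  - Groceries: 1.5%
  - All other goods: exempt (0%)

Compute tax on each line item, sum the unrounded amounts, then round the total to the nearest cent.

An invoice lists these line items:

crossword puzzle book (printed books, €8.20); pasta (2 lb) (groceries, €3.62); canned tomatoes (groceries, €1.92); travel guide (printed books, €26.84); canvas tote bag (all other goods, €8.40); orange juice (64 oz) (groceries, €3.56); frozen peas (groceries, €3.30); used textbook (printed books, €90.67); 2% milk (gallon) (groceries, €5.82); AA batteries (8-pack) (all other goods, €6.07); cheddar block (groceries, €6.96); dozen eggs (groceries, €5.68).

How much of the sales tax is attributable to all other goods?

€1.19

Canvas tote bag €8.40: all other goods → 8.25% + 0% local = 8.25% → €0.693
AA batteries (8-pack) €6.07: all other goods → 8.25% + 0% local = 8.25% → €0.500775
Tax on all other goods: unrounded sum = €1.193775 → €1.19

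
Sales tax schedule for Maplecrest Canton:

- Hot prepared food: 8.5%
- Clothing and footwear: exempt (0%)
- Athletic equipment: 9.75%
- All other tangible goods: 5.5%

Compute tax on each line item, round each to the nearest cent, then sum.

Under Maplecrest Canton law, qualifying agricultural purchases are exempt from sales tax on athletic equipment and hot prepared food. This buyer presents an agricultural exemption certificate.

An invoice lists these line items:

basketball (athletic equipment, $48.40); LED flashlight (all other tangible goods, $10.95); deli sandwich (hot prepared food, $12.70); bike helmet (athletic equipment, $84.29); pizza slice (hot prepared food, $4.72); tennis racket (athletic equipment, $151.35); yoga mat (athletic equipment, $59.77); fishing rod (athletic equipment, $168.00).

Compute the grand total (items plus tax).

Basketball $48.40: athletic equipment, buyer-exempt → 0% → $0.00
LED flashlight $10.95: all other tangible goods → 5.5% → $0.60
Deli sandwich $12.70: hot prepared food, buyer-exempt → 0% → $0.00
Bike helmet $84.29: athletic equipment, buyer-exempt → 0% → $0.00
Pizza slice $4.72: hot prepared food, buyer-exempt → 0% → $0.00
Tennis racket $151.35: athletic equipment, buyer-exempt → 0% → $0.00
Yoga mat $59.77: athletic equipment, buyer-exempt → 0% → $0.00
Fishing rod $168.00: athletic equipment, buyer-exempt → 0% → $0.00
Subtotal = $540.18; tax = $0.60; total due = $540.78

$540.78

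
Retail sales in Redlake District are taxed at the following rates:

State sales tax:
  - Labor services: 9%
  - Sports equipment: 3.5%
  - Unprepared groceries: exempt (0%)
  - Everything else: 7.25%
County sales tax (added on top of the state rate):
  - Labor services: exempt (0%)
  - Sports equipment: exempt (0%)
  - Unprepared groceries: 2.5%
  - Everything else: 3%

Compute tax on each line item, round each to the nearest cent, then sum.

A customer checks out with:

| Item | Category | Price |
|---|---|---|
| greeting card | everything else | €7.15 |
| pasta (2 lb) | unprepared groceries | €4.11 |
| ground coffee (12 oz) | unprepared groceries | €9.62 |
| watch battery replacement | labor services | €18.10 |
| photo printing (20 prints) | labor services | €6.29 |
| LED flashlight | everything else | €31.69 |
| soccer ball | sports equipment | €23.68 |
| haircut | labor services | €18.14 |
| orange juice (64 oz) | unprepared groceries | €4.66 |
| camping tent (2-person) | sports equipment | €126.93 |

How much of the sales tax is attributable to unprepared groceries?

Pasta (2 lb) €4.11: unprepared groceries → 0% + 2.5% county = 2.5% → €0.10
Ground coffee (12 oz) €9.62: unprepared groceries → 0% + 2.5% county = 2.5% → €0.24
Orange juice (64 oz) €4.66: unprepared groceries → 0% + 2.5% county = 2.5% → €0.12
Tax on unprepared groceries = €0.10 + €0.24 + €0.12 = €0.46

€0.46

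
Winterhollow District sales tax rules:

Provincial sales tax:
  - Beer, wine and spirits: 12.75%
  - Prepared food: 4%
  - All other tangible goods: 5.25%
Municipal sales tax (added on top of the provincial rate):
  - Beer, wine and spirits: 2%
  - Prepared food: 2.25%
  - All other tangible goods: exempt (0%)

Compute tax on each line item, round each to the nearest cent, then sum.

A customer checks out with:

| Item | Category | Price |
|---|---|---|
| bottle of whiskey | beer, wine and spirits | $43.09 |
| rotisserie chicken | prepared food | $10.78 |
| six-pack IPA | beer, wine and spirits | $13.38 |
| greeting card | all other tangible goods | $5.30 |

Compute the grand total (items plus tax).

Bottle of whiskey $43.09: beer, wine and spirits → 12.75% + 2% municipal = 14.75% → $6.36
Rotisserie chicken $10.78: prepared food → 4% + 2.25% municipal = 6.25% → $0.67
Six-pack IPA $13.38: beer, wine and spirits → 12.75% + 2% municipal = 14.75% → $1.97
Greeting card $5.30: all other tangible goods → 5.25% + 0% municipal = 5.25% → $0.28
Subtotal = $72.55; tax = $9.28; total due = $81.83

$81.83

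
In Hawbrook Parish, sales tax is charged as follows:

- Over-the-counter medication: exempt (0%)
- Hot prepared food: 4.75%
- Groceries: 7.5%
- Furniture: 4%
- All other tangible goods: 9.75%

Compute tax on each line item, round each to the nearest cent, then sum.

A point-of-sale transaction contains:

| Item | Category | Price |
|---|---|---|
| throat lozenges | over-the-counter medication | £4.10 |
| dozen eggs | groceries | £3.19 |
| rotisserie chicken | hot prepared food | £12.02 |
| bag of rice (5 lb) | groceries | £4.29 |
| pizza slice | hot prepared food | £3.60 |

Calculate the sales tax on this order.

£1.30

Throat lozenges £4.10: over-the-counter medication → 0% → £0.00
Dozen eggs £3.19: groceries → 7.5% → £0.24
Rotisserie chicken £12.02: hot prepared food → 4.75% → £0.57
Bag of rice (5 lb) £4.29: groceries → 7.5% → £0.32
Pizza slice £3.60: hot prepared food → 4.75% → £0.17
Total tax = £0.24 + £0.57 + £0.32 + £0.17 = £1.30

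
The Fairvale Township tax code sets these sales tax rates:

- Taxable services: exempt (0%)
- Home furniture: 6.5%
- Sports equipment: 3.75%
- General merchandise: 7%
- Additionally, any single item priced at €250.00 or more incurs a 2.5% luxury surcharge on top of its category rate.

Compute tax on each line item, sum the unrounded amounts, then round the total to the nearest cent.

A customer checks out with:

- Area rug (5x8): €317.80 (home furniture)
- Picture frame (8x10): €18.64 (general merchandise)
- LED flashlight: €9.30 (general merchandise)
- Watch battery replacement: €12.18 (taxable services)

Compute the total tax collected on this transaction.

Area rug (5x8) €317.80: home furniture → 6.5% + 2.5% surcharge = 9% → €28.602
Picture frame (8x10) €18.64: general merchandise → 7% → €1.3048
LED flashlight €9.30: general merchandise → 7% → €0.651
Watch battery replacement €12.18: taxable services → 0% → €0.00
Unrounded tax sum = €30.5578 → €30.56

€30.56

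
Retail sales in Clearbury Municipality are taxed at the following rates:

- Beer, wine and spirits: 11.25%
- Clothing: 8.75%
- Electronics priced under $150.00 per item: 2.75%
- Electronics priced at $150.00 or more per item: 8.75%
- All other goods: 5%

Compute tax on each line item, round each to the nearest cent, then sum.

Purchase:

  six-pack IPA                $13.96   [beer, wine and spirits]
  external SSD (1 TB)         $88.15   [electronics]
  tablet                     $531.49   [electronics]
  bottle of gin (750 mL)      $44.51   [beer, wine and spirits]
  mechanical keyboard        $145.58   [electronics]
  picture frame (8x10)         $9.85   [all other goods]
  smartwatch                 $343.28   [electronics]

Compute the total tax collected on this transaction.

Six-pack IPA $13.96: beer, wine and spirits → 11.25% → $1.57
External SSD (1 TB) $88.15: electronics, under $150.00 → 2.75% → $2.42
Tablet $531.49: electronics, $150.00 or more → 8.75% → $46.51
Bottle of gin (750 mL) $44.51: beer, wine and spirits → 11.25% → $5.01
Mechanical keyboard $145.58: electronics, under $150.00 → 2.75% → $4.00
Picture frame (8x10) $9.85: all other goods → 5% → $0.49
Smartwatch $343.28: electronics, $150.00 or more → 8.75% → $30.04
Total tax = $1.57 + $2.42 + $46.51 + $5.01 + $4.00 + $0.49 + $30.04 = $90.04

$90.04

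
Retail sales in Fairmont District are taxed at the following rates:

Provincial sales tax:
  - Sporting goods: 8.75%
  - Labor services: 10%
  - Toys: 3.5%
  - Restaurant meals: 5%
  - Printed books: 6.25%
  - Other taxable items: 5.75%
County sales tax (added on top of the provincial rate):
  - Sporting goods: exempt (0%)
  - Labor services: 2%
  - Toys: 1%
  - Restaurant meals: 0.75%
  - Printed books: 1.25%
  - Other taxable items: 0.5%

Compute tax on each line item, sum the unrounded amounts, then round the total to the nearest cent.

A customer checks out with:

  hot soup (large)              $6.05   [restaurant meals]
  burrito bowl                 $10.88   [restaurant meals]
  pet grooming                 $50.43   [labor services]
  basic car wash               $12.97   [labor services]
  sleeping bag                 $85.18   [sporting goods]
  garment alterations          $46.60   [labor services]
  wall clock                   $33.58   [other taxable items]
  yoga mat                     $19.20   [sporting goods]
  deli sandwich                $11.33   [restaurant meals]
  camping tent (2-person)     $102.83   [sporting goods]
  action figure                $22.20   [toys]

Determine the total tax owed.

Hot soup (large) $6.05: restaurant meals → 5% + 0.75% county = 5.75% → $0.347875
Burrito bowl $10.88: restaurant meals → 5% + 0.75% county = 5.75% → $0.6256
Pet grooming $50.43: labor services → 10% + 2% county = 12% → $6.0516
Basic car wash $12.97: labor services → 10% + 2% county = 12% → $1.5564
Sleeping bag $85.18: sporting goods → 8.75% + 0% county = 8.75% → $7.45325
Garment alterations $46.60: labor services → 10% + 2% county = 12% → $5.592
Wall clock $33.58: other taxable items → 5.75% + 0.5% county = 6.25% → $2.09875
Yoga mat $19.20: sporting goods → 8.75% + 0% county = 8.75% → $1.68
Deli sandwich $11.33: restaurant meals → 5% + 0.75% county = 5.75% → $0.651475
Camping tent (2-person) $102.83: sporting goods → 8.75% + 0% county = 8.75% → $8.997625
Action figure $22.20: toys → 3.5% + 1% county = 4.5% → $0.999
Unrounded tax sum = $36.053575 → $36.05

$36.05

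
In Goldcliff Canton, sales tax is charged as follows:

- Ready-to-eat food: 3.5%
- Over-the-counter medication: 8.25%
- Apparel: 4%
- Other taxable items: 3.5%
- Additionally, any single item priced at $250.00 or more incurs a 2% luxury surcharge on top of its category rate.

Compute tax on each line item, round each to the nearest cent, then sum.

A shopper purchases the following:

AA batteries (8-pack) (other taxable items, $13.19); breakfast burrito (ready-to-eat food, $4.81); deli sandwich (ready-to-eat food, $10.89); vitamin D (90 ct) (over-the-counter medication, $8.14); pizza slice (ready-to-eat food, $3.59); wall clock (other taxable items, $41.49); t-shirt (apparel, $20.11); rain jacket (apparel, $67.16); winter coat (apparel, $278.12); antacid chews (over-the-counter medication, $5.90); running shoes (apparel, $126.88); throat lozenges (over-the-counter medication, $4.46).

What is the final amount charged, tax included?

$614.12

AA batteries (8-pack) $13.19: other taxable items → 3.5% → $0.46
Breakfast burrito $4.81: ready-to-eat food → 3.5% → $0.17
Deli sandwich $10.89: ready-to-eat food → 3.5% → $0.38
Vitamin D (90 ct) $8.14: over-the-counter medication → 8.25% → $0.67
Pizza slice $3.59: ready-to-eat food → 3.5% → $0.13
Wall clock $41.49: other taxable items → 3.5% → $1.45
T-shirt $20.11: apparel → 4% → $0.80
Rain jacket $67.16: apparel → 4% → $2.69
Winter coat $278.12: apparel → 4% + 2% surcharge = 6% → $16.69
Antacid chews $5.90: over-the-counter medication → 8.25% → $0.49
Running shoes $126.88: apparel → 4% → $5.08
Throat lozenges $4.46: over-the-counter medication → 8.25% → $0.37
Subtotal = $584.74; tax = $29.38; total due = $614.12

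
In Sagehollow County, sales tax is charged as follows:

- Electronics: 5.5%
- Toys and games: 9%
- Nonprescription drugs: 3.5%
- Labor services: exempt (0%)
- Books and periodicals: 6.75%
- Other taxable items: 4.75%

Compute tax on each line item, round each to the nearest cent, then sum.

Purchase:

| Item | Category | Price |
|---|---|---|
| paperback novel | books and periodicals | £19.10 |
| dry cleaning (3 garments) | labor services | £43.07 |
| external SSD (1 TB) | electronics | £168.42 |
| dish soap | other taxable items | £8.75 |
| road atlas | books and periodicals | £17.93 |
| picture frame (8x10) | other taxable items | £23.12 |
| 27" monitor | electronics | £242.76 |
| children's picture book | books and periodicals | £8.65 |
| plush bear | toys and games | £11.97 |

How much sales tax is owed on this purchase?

£28.29

Paperback novel £19.10: books and periodicals → 6.75% → £1.29
Dry cleaning (3 garments) £43.07: labor services → 0% → £0.00
External SSD (1 TB) £168.42: electronics → 5.5% → £9.26
Dish soap £8.75: other taxable items → 4.75% → £0.42
Road atlas £17.93: books and periodicals → 6.75% → £1.21
Picture frame (8x10) £23.12: other taxable items → 4.75% → £1.10
27" monitor £242.76: electronics → 5.5% → £13.35
Children's picture book £8.65: books and periodicals → 6.75% → £0.58
Plush bear £11.97: toys and games → 9% → £1.08
Total tax = £1.29 + £9.26 + £0.42 + £1.21 + £1.10 + £13.35 + £0.58 + £1.08 = £28.29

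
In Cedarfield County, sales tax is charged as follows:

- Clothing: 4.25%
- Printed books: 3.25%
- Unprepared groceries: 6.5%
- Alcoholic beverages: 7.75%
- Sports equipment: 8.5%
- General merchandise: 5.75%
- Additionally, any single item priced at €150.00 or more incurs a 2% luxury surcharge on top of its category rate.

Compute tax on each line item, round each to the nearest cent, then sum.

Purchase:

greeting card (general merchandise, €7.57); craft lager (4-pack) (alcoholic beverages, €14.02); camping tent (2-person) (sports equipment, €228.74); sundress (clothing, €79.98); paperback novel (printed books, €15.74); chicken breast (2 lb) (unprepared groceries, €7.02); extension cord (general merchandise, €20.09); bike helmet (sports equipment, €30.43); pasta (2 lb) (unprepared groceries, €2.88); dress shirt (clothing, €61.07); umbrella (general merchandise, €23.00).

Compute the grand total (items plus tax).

€528.32

Greeting card €7.57: general merchandise → 5.75% → €0.44
Craft lager (4-pack) €14.02: alcoholic beverages → 7.75% → €1.09
Camping tent (2-person) €228.74: sports equipment → 8.5% + 2% surcharge = 10.5% → €24.02
Sundress €79.98: clothing → 4.25% → €3.40
Paperback novel €15.74: printed books → 3.25% → €0.51
Chicken breast (2 lb) €7.02: unprepared groceries → 6.5% → €0.46
Extension cord €20.09: general merchandise → 5.75% → €1.16
Bike helmet €30.43: sports equipment → 8.5% → €2.59
Pasta (2 lb) €2.88: unprepared groceries → 6.5% → €0.19
Dress shirt €61.07: clothing → 4.25% → €2.60
Umbrella €23.00: general merchandise → 5.75% → €1.32
Subtotal = €490.54; tax = €37.78; total due = €528.32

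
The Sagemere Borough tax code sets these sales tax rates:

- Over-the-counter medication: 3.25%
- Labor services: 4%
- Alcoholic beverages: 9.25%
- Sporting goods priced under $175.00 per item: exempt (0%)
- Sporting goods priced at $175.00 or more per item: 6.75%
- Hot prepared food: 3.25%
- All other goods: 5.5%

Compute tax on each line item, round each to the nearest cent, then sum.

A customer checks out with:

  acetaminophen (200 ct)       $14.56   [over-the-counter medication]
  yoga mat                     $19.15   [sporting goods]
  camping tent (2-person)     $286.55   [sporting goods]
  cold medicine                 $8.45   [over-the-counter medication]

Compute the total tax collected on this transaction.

Acetaminophen (200 ct) $14.56: over-the-counter medication → 3.25% → $0.47
Yoga mat $19.15: sporting goods, under $175.00 → 0% → $0.00
Camping tent (2-person) $286.55: sporting goods, $175.00 or more → 6.75% → $19.34
Cold medicine $8.45: over-the-counter medication → 3.25% → $0.27
Total tax = $0.47 + $19.34 + $0.27 = $20.08

$20.08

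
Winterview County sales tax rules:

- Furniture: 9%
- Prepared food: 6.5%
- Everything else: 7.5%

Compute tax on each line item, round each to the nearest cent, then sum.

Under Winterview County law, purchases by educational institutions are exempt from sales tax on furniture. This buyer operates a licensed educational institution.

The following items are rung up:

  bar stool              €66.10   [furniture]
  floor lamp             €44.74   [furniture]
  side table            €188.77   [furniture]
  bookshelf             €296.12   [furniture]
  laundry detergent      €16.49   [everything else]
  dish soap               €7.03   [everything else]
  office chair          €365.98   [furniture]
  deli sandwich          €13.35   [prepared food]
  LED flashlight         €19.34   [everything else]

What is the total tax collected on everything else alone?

Laundry detergent €16.49: everything else → 7.5% → €1.24
Dish soap €7.03: everything else → 7.5% → €0.53
LED flashlight €19.34: everything else → 7.5% → €1.45
Tax on everything else = €1.24 + €0.53 + €1.45 = €3.22

€3.22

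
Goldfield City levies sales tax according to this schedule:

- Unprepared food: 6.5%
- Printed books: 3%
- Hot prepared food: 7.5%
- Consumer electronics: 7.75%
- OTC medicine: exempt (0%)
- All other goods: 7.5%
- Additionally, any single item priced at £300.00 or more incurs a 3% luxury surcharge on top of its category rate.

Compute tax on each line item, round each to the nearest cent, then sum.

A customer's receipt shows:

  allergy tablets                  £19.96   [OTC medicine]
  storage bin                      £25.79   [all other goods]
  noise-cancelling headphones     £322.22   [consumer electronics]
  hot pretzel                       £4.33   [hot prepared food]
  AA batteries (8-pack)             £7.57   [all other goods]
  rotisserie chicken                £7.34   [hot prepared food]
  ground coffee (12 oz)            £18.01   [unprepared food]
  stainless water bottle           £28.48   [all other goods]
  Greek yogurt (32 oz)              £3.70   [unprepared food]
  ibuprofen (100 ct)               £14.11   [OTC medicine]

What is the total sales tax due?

Allergy tablets £19.96: OTC medicine → 0% → £0.00
Storage bin £25.79: all other goods → 7.5% → £1.93
Noise-cancelling headphones £322.22: consumer electronics → 7.75% + 3% surcharge = 10.75% → £34.64
Hot pretzel £4.33: hot prepared food → 7.5% → £0.32
AA batteries (8-pack) £7.57: all other goods → 7.5% → £0.57
Rotisserie chicken £7.34: hot prepared food → 7.5% → £0.55
Ground coffee (12 oz) £18.01: unprepared food → 6.5% → £1.17
Stainless water bottle £28.48: all other goods → 7.5% → £2.14
Greek yogurt (32 oz) £3.70: unprepared food → 6.5% → £0.24
Ibuprofen (100 ct) £14.11: OTC medicine → 0% → £0.00
Total tax = £1.93 + £34.64 + £0.32 + £0.57 + £0.55 + £1.17 + £2.14 + £0.24 = £41.56

£41.56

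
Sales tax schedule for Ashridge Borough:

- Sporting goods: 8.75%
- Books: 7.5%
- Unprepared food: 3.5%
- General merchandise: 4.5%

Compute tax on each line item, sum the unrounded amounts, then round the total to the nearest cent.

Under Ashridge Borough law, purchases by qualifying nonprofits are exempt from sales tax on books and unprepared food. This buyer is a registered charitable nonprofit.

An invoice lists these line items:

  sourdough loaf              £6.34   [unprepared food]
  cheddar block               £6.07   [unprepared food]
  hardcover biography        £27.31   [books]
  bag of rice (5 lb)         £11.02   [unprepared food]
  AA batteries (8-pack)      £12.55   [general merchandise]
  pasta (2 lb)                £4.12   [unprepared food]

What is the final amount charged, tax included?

Sourdough loaf £6.34: unprepared food, buyer-exempt → 0% → £0.00
Cheddar block £6.07: unprepared food, buyer-exempt → 0% → £0.00
Hardcover biography £27.31: books, buyer-exempt → 0% → £0.00
Bag of rice (5 lb) £11.02: unprepared food, buyer-exempt → 0% → £0.00
AA batteries (8-pack) £12.55: general merchandise → 4.5% → £0.56475
Pasta (2 lb) £4.12: unprepared food, buyer-exempt → 0% → £0.00
Subtotal = £67.41; unrounded tax = £0.56475 → £0.56; total due = £67.97

£67.97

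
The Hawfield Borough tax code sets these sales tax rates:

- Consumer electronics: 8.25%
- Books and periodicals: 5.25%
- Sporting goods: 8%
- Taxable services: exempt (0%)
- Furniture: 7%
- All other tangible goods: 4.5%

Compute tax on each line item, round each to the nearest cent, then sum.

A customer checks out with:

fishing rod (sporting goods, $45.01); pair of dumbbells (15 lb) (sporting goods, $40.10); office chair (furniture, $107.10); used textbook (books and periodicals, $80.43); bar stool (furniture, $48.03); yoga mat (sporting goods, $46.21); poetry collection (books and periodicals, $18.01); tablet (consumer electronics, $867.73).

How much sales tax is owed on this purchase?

Fishing rod $45.01: sporting goods → 8% → $3.60
Pair of dumbbells (15 lb) $40.10: sporting goods → 8% → $3.21
Office chair $107.10: furniture → 7% → $7.50
Used textbook $80.43: books and periodicals → 5.25% → $4.22
Bar stool $48.03: furniture → 7% → $3.36
Yoga mat $46.21: sporting goods → 8% → $3.70
Poetry collection $18.01: books and periodicals → 5.25% → $0.95
Tablet $867.73: consumer electronics → 8.25% → $71.59
Total tax = $3.60 + $3.21 + $7.50 + $4.22 + $3.36 + $3.70 + $0.95 + $71.59 = $98.13

$98.13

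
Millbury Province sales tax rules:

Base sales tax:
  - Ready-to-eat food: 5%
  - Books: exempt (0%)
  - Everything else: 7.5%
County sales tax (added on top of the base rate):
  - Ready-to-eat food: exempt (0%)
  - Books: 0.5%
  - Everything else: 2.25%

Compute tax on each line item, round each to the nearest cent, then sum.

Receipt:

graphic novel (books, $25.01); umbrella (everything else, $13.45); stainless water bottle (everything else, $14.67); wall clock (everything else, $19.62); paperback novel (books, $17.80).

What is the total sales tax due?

Graphic novel $25.01: books → 0% + 0.5% county = 0.5% → $0.13
Umbrella $13.45: everything else → 7.5% + 2.25% county = 9.75% → $1.31
Stainless water bottle $14.67: everything else → 7.5% + 2.25% county = 9.75% → $1.43
Wall clock $19.62: everything else → 7.5% + 2.25% county = 9.75% → $1.91
Paperback novel $17.80: books → 0% + 0.5% county = 0.5% → $0.09
Total tax = $0.13 + $1.31 + $1.43 + $1.91 + $0.09 = $4.87

$4.87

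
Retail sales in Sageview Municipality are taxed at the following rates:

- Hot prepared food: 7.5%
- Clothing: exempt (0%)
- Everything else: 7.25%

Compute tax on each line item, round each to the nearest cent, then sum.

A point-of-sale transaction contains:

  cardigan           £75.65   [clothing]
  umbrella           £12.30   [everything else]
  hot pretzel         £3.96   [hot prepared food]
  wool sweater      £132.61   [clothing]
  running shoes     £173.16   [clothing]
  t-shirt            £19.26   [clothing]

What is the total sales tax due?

£1.19

Cardigan £75.65: clothing → 0% → £0.00
Umbrella £12.30: everything else → 7.25% → £0.89
Hot pretzel £3.96: hot prepared food → 7.5% → £0.30
Wool sweater £132.61: clothing → 0% → £0.00
Running shoes £173.16: clothing → 0% → £0.00
T-shirt £19.26: clothing → 0% → £0.00
Total tax = £0.89 + £0.30 = £1.19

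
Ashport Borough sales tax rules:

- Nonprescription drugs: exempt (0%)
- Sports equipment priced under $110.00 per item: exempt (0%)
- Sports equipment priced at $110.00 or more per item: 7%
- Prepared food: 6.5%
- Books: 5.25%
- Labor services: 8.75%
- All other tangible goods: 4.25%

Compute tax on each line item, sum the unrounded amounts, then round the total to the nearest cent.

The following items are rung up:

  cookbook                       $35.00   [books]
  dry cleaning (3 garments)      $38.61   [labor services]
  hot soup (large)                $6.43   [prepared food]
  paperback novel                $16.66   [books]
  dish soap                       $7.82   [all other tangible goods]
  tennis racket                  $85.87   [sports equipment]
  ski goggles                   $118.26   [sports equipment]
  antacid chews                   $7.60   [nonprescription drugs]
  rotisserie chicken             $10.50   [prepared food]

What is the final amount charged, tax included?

Cookbook $35.00: books → 5.25% → $1.8375
Dry cleaning (3 garments) $38.61: labor services → 8.75% → $3.378375
Hot soup (large) $6.43: prepared food → 6.5% → $0.41795
Paperback novel $16.66: books → 5.25% → $0.87465
Dish soap $7.82: all other tangible goods → 4.25% → $0.33235
Tennis racket $85.87: sports equipment, under $110.00 → 0% → $0.00
Ski goggles $118.26: sports equipment, $110.00 or more → 7% → $8.2782
Antacid chews $7.60: nonprescription drugs → 0% → $0.00
Rotisserie chicken $10.50: prepared food → 6.5% → $0.6825
Subtotal = $326.75; unrounded tax = $15.801525 → $15.80; total due = $342.55

$342.55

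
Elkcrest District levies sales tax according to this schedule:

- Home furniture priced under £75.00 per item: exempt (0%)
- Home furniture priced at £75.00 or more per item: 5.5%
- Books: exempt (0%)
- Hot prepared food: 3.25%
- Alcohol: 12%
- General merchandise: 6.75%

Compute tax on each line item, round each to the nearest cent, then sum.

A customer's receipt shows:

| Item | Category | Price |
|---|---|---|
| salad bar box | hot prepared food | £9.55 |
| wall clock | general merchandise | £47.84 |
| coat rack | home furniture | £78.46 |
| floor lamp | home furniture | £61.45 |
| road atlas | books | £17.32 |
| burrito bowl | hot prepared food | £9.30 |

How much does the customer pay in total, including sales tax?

Salad bar box £9.55: hot prepared food → 3.25% → £0.31
Wall clock £47.84: general merchandise → 6.75% → £3.23
Coat rack £78.46: home furniture, £75.00 or more → 5.5% → £4.32
Floor lamp £61.45: home furniture, under £75.00 → 0% → £0.00
Road atlas £17.32: books → 0% → £0.00
Burrito bowl £9.30: hot prepared food → 3.25% → £0.30
Subtotal = £223.92; tax = £8.16; total due = £232.08

£232.08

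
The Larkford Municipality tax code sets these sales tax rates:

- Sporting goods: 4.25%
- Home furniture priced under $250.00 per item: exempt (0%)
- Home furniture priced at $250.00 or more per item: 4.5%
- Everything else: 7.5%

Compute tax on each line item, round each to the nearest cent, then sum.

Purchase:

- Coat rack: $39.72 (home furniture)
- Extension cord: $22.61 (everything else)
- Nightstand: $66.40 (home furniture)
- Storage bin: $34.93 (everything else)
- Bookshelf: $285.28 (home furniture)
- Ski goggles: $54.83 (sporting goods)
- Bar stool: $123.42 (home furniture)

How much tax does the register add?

$19.49

Coat rack $39.72: home furniture, under $250.00 → 0% → $0.00
Extension cord $22.61: everything else → 7.5% → $1.70
Nightstand $66.40: home furniture, under $250.00 → 0% → $0.00
Storage bin $34.93: everything else → 7.5% → $2.62
Bookshelf $285.28: home furniture, $250.00 or more → 4.5% → $12.84
Ski goggles $54.83: sporting goods → 4.25% → $2.33
Bar stool $123.42: home furniture, under $250.00 → 0% → $0.00
Total tax = $1.70 + $2.62 + $12.84 + $2.33 = $19.49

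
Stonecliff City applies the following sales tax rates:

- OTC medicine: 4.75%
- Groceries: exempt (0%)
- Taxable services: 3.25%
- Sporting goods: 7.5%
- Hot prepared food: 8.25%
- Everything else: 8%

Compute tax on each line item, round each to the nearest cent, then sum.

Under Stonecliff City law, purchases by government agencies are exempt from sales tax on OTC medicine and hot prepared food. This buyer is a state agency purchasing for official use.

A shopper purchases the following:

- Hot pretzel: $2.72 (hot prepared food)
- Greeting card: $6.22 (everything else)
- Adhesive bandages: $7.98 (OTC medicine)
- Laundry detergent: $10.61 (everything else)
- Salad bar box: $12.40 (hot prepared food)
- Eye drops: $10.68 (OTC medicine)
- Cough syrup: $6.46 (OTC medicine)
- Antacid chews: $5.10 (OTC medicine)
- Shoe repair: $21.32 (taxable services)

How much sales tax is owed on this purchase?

$2.04

Hot pretzel $2.72: hot prepared food, buyer-exempt → 0% → $0.00
Greeting card $6.22: everything else → 8% → $0.50
Adhesive bandages $7.98: OTC medicine, buyer-exempt → 0% → $0.00
Laundry detergent $10.61: everything else → 8% → $0.85
Salad bar box $12.40: hot prepared food, buyer-exempt → 0% → $0.00
Eye drops $10.68: OTC medicine, buyer-exempt → 0% → $0.00
Cough syrup $6.46: OTC medicine, buyer-exempt → 0% → $0.00
Antacid chews $5.10: OTC medicine, buyer-exempt → 0% → $0.00
Shoe repair $21.32: taxable services → 3.25% → $0.69
Total tax = $0.50 + $0.85 + $0.69 = $2.04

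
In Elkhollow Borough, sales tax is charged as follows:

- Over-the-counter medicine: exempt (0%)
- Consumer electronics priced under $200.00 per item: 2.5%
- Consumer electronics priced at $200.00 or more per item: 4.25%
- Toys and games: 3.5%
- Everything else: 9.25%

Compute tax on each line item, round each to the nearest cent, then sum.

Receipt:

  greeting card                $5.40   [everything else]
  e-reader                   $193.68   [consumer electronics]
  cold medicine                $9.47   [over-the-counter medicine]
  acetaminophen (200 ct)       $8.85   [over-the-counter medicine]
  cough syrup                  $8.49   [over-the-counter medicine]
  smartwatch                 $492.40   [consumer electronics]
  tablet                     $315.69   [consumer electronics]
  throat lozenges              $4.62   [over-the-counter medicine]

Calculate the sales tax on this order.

$39.69

Greeting card $5.40: everything else → 9.25% → $0.50
E-reader $193.68: consumer electronics, under $200.00 → 2.5% → $4.84
Cold medicine $9.47: over-the-counter medicine → 0% → $0.00
Acetaminophen (200 ct) $8.85: over-the-counter medicine → 0% → $0.00
Cough syrup $8.49: over-the-counter medicine → 0% → $0.00
Smartwatch $492.40: consumer electronics, $200.00 or more → 4.25% → $20.93
Tablet $315.69: consumer electronics, $200.00 or more → 4.25% → $13.42
Throat lozenges $4.62: over-the-counter medicine → 0% → $0.00
Total tax = $0.50 + $4.84 + $20.93 + $13.42 = $39.69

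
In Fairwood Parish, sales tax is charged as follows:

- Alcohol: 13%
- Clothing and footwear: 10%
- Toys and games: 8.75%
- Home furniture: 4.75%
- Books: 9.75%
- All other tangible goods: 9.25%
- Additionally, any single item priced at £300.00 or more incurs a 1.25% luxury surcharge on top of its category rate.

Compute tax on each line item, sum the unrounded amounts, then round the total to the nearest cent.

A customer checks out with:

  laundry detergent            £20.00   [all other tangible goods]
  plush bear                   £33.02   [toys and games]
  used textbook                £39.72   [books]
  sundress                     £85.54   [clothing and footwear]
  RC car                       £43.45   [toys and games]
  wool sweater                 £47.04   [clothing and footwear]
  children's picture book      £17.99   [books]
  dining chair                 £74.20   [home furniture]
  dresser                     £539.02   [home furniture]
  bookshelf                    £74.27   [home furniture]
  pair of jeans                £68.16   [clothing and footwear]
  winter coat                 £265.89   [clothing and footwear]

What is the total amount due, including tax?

£1408.52

Laundry detergent £20.00: all other tangible goods → 9.25% → £1.85
Plush bear £33.02: toys and games → 8.75% → £2.88925
Used textbook £39.72: books → 9.75% → £3.8727
Sundress £85.54: clothing and footwear → 10% → £8.554
RC car £43.45: toys and games → 8.75% → £3.801875
Wool sweater £47.04: clothing and footwear → 10% → £4.704
Children's picture book £17.99: books → 9.75% → £1.754025
Dining chair £74.20: home furniture → 4.75% → £3.5245
Dresser £539.02: home furniture → 4.75% + 1.25% surcharge = 6% → £32.3412
Bookshelf £74.27: home furniture → 4.75% → £3.527825
Pair of jeans £68.16: clothing and footwear → 10% → £6.816
Winter coat £265.89: clothing and footwear → 10% → £26.589
Subtotal = £1308.30; unrounded tax = £100.224375 → £100.22; total due = £1408.52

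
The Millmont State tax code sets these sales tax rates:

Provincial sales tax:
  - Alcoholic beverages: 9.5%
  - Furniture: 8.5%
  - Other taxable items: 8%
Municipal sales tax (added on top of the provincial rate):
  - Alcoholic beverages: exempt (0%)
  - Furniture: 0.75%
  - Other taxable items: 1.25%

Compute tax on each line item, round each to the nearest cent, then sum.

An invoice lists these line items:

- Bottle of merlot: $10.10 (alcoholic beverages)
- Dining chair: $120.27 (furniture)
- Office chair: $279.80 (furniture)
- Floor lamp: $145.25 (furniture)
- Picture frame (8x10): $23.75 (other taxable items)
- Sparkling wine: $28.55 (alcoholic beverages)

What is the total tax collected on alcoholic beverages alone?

$3.67

Bottle of merlot $10.10: alcoholic beverages → 9.5% + 0% municipal = 9.5% → $0.96
Sparkling wine $28.55: alcoholic beverages → 9.5% + 0% municipal = 9.5% → $2.71
Tax on alcoholic beverages = $0.96 + $2.71 = $3.67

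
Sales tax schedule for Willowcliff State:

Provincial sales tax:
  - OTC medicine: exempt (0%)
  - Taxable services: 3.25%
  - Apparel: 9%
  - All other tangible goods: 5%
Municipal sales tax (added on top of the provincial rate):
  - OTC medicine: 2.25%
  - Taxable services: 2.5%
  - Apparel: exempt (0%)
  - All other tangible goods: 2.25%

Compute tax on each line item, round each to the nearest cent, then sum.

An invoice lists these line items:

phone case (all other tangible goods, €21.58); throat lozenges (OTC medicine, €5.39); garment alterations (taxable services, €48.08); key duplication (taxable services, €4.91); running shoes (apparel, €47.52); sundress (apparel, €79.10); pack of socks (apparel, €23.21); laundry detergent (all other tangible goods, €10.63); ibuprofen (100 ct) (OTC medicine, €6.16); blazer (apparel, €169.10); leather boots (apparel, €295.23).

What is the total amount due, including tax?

€771.82

Phone case €21.58: all other tangible goods → 5% + 2.25% municipal = 7.25% → €1.56
Throat lozenges €5.39: OTC medicine → 0% + 2.25% municipal = 2.25% → €0.12
Garment alterations €48.08: taxable services → 3.25% + 2.5% municipal = 5.75% → €2.76
Key duplication €4.91: taxable services → 3.25% + 2.5% municipal = 5.75% → €0.28
Running shoes €47.52: apparel → 9% + 0% municipal = 9% → €4.28
Sundress €79.10: apparel → 9% + 0% municipal = 9% → €7.12
Pack of socks €23.21: apparel → 9% + 0% municipal = 9% → €2.09
Laundry detergent €10.63: all other tangible goods → 5% + 2.25% municipal = 7.25% → €0.77
Ibuprofen (100 ct) €6.16: OTC medicine → 0% + 2.25% municipal = 2.25% → €0.14
Blazer €169.10: apparel → 9% + 0% municipal = 9% → €15.22
Leather boots €295.23: apparel → 9% + 0% municipal = 9% → €26.57
Subtotal = €710.91; tax = €60.91; total due = €771.82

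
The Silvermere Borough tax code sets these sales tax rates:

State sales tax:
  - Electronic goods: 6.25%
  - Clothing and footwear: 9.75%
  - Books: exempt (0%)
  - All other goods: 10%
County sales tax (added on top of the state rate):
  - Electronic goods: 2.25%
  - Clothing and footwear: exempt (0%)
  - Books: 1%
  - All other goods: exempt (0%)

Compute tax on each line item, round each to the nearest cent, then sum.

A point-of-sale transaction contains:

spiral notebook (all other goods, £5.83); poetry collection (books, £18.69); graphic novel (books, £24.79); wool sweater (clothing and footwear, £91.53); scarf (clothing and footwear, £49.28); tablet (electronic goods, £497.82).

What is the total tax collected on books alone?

£0.44

Poetry collection £18.69: books → 0% + 1% county = 1% → £0.19
Graphic novel £24.79: books → 0% + 1% county = 1% → £0.25
Tax on books = £0.19 + £0.25 = £0.44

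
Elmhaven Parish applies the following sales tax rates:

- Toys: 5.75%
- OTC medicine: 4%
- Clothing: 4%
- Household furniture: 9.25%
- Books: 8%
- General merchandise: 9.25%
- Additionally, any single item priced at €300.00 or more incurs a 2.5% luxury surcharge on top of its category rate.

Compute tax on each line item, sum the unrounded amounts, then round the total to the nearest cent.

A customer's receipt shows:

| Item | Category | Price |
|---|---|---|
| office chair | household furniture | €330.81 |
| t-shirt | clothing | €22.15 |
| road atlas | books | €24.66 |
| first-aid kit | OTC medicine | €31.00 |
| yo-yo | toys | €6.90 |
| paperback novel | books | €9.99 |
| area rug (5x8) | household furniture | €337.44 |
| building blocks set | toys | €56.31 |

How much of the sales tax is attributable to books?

€2.77

Road atlas €24.66: books → 8% → €1.9728
Paperback novel €9.99: books → 8% → €0.7992
Tax on books: unrounded sum = €2.772 → €2.77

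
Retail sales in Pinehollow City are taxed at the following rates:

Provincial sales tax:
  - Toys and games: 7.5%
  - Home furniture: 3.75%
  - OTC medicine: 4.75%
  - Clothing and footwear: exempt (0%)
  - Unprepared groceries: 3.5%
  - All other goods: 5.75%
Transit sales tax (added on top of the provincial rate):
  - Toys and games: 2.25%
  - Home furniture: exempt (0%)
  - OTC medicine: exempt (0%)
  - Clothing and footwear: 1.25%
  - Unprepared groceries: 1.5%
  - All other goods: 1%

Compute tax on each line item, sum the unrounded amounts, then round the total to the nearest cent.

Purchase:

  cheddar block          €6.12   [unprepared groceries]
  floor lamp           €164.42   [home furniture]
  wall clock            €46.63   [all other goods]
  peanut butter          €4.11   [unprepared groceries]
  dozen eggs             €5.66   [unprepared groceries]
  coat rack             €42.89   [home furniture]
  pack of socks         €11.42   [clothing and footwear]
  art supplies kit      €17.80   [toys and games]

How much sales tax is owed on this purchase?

€13.59

Cheddar block €6.12: unprepared groceries → 3.5% + 1.5% transit = 5% → €0.306
Floor lamp €164.42: home furniture → 3.75% + 0% transit = 3.75% → €6.16575
Wall clock €46.63: all other goods → 5.75% + 1% transit = 6.75% → €3.147525
Peanut butter €4.11: unprepared groceries → 3.5% + 1.5% transit = 5% → €0.2055
Dozen eggs €5.66: unprepared groceries → 3.5% + 1.5% transit = 5% → €0.283
Coat rack €42.89: home furniture → 3.75% + 0% transit = 3.75% → €1.608375
Pack of socks €11.42: clothing and footwear → 0% + 1.25% transit = 1.25% → €0.14275
Art supplies kit €17.80: toys and games → 7.5% + 2.25% transit = 9.75% → €1.7355
Unrounded tax sum = €13.5944 → €13.59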